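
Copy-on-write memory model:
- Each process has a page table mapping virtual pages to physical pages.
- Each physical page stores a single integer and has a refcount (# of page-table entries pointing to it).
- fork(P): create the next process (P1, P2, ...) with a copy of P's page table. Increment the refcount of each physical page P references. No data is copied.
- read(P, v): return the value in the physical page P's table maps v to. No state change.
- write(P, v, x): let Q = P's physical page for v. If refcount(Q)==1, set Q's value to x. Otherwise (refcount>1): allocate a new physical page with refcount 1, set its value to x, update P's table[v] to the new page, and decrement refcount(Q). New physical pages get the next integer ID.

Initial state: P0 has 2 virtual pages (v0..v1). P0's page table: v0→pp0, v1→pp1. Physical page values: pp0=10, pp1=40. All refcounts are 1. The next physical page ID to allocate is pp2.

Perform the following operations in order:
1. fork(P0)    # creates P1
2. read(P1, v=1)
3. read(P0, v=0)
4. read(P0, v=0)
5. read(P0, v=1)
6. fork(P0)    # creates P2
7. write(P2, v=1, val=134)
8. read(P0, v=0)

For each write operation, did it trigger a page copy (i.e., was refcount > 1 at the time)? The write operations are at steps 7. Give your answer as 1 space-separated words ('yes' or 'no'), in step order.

Op 1: fork(P0) -> P1. 2 ppages; refcounts: pp0:2 pp1:2
Op 2: read(P1, v1) -> 40. No state change.
Op 3: read(P0, v0) -> 10. No state change.
Op 4: read(P0, v0) -> 10. No state change.
Op 5: read(P0, v1) -> 40. No state change.
Op 6: fork(P0) -> P2. 2 ppages; refcounts: pp0:3 pp1:3
Op 7: write(P2, v1, 134). refcount(pp1)=3>1 -> COPY to pp2. 3 ppages; refcounts: pp0:3 pp1:2 pp2:1
Op 8: read(P0, v0) -> 10. No state change.

yes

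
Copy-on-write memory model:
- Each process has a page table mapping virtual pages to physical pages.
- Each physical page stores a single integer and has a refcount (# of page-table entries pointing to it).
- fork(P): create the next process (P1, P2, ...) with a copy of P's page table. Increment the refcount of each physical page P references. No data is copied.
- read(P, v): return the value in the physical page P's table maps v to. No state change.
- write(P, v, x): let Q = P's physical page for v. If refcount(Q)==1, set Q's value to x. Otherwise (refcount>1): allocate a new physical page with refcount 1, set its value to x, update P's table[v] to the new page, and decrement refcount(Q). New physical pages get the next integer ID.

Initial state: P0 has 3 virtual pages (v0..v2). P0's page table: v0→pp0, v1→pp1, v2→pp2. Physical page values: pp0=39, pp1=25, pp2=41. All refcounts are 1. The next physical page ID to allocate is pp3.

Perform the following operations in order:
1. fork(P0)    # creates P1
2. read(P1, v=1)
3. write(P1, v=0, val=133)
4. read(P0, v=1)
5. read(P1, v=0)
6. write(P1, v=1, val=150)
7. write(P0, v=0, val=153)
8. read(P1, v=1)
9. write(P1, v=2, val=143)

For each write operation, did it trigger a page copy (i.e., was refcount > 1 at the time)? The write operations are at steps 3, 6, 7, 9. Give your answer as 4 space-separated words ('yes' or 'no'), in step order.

Op 1: fork(P0) -> P1. 3 ppages; refcounts: pp0:2 pp1:2 pp2:2
Op 2: read(P1, v1) -> 25. No state change.
Op 3: write(P1, v0, 133). refcount(pp0)=2>1 -> COPY to pp3. 4 ppages; refcounts: pp0:1 pp1:2 pp2:2 pp3:1
Op 4: read(P0, v1) -> 25. No state change.
Op 5: read(P1, v0) -> 133. No state change.
Op 6: write(P1, v1, 150). refcount(pp1)=2>1 -> COPY to pp4. 5 ppages; refcounts: pp0:1 pp1:1 pp2:2 pp3:1 pp4:1
Op 7: write(P0, v0, 153). refcount(pp0)=1 -> write in place. 5 ppages; refcounts: pp0:1 pp1:1 pp2:2 pp3:1 pp4:1
Op 8: read(P1, v1) -> 150. No state change.
Op 9: write(P1, v2, 143). refcount(pp2)=2>1 -> COPY to pp5. 6 ppages; refcounts: pp0:1 pp1:1 pp2:1 pp3:1 pp4:1 pp5:1

yes yes no yes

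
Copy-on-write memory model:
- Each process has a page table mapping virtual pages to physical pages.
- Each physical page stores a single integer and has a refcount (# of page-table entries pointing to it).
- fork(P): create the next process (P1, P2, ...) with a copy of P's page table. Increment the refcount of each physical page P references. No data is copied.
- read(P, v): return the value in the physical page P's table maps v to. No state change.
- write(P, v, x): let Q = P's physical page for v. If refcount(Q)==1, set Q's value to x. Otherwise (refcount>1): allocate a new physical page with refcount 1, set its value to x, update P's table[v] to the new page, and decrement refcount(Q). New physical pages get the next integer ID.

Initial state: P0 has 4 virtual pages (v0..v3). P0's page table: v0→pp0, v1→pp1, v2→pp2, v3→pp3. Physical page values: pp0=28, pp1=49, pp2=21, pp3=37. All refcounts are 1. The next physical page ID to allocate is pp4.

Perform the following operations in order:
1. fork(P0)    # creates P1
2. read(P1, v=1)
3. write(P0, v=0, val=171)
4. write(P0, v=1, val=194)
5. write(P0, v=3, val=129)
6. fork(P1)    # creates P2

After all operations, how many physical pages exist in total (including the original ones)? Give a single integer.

Op 1: fork(P0) -> P1. 4 ppages; refcounts: pp0:2 pp1:2 pp2:2 pp3:2
Op 2: read(P1, v1) -> 49. No state change.
Op 3: write(P0, v0, 171). refcount(pp0)=2>1 -> COPY to pp4. 5 ppages; refcounts: pp0:1 pp1:2 pp2:2 pp3:2 pp4:1
Op 4: write(P0, v1, 194). refcount(pp1)=2>1 -> COPY to pp5. 6 ppages; refcounts: pp0:1 pp1:1 pp2:2 pp3:2 pp4:1 pp5:1
Op 5: write(P0, v3, 129). refcount(pp3)=2>1 -> COPY to pp6. 7 ppages; refcounts: pp0:1 pp1:1 pp2:2 pp3:1 pp4:1 pp5:1 pp6:1
Op 6: fork(P1) -> P2. 7 ppages; refcounts: pp0:2 pp1:2 pp2:3 pp3:2 pp4:1 pp5:1 pp6:1

Answer: 7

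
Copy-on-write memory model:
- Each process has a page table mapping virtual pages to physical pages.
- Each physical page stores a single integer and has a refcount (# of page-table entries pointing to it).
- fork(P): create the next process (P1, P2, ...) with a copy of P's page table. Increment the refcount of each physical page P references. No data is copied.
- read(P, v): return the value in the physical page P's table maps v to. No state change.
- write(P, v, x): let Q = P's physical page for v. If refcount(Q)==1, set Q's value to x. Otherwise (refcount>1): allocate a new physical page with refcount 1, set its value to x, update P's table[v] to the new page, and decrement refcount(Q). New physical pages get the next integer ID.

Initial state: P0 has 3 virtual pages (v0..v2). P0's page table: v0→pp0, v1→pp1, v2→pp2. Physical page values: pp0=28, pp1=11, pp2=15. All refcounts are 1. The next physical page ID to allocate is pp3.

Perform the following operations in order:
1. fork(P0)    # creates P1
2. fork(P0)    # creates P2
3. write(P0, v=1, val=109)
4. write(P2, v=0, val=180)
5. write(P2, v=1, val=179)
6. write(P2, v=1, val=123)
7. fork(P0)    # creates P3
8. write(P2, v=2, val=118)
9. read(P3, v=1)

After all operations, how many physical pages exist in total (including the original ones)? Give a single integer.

Answer: 7

Derivation:
Op 1: fork(P0) -> P1. 3 ppages; refcounts: pp0:2 pp1:2 pp2:2
Op 2: fork(P0) -> P2. 3 ppages; refcounts: pp0:3 pp1:3 pp2:3
Op 3: write(P0, v1, 109). refcount(pp1)=3>1 -> COPY to pp3. 4 ppages; refcounts: pp0:3 pp1:2 pp2:3 pp3:1
Op 4: write(P2, v0, 180). refcount(pp0)=3>1 -> COPY to pp4. 5 ppages; refcounts: pp0:2 pp1:2 pp2:3 pp3:1 pp4:1
Op 5: write(P2, v1, 179). refcount(pp1)=2>1 -> COPY to pp5. 6 ppages; refcounts: pp0:2 pp1:1 pp2:3 pp3:1 pp4:1 pp5:1
Op 6: write(P2, v1, 123). refcount(pp5)=1 -> write in place. 6 ppages; refcounts: pp0:2 pp1:1 pp2:3 pp3:1 pp4:1 pp5:1
Op 7: fork(P0) -> P3. 6 ppages; refcounts: pp0:3 pp1:1 pp2:4 pp3:2 pp4:1 pp5:1
Op 8: write(P2, v2, 118). refcount(pp2)=4>1 -> COPY to pp6. 7 ppages; refcounts: pp0:3 pp1:1 pp2:3 pp3:2 pp4:1 pp5:1 pp6:1
Op 9: read(P3, v1) -> 109. No state change.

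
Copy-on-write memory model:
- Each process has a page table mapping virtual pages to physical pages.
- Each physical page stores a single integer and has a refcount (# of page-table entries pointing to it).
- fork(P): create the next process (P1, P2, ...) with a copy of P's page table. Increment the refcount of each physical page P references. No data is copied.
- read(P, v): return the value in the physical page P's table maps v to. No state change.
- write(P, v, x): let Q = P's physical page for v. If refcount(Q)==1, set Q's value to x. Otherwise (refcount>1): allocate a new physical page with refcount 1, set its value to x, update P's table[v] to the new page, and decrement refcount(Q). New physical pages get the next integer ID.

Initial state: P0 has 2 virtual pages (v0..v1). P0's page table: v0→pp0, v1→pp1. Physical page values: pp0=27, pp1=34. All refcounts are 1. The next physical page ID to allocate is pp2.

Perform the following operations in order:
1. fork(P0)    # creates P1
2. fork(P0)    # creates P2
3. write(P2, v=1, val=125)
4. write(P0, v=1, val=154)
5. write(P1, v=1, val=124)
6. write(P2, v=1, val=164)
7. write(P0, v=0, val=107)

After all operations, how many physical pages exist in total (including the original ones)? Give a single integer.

Op 1: fork(P0) -> P1. 2 ppages; refcounts: pp0:2 pp1:2
Op 2: fork(P0) -> P2. 2 ppages; refcounts: pp0:3 pp1:3
Op 3: write(P2, v1, 125). refcount(pp1)=3>1 -> COPY to pp2. 3 ppages; refcounts: pp0:3 pp1:2 pp2:1
Op 4: write(P0, v1, 154). refcount(pp1)=2>1 -> COPY to pp3. 4 ppages; refcounts: pp0:3 pp1:1 pp2:1 pp3:1
Op 5: write(P1, v1, 124). refcount(pp1)=1 -> write in place. 4 ppages; refcounts: pp0:3 pp1:1 pp2:1 pp3:1
Op 6: write(P2, v1, 164). refcount(pp2)=1 -> write in place. 4 ppages; refcounts: pp0:3 pp1:1 pp2:1 pp3:1
Op 7: write(P0, v0, 107). refcount(pp0)=3>1 -> COPY to pp4. 5 ppages; refcounts: pp0:2 pp1:1 pp2:1 pp3:1 pp4:1

Answer: 5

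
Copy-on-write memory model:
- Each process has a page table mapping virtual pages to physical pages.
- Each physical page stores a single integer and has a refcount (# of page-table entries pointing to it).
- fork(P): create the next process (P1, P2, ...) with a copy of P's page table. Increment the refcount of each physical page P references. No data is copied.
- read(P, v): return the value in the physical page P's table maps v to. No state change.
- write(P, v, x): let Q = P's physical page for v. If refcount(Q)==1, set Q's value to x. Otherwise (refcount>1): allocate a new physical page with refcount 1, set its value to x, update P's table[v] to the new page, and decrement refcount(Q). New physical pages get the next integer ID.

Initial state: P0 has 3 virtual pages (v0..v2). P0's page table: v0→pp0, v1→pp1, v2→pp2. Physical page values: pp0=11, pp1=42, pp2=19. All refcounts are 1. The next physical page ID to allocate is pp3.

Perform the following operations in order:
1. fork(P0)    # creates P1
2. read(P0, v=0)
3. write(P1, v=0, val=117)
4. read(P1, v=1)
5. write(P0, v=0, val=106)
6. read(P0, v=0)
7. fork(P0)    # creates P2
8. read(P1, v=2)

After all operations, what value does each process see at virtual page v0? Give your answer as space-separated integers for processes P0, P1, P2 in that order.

Answer: 106 117 106

Derivation:
Op 1: fork(P0) -> P1. 3 ppages; refcounts: pp0:2 pp1:2 pp2:2
Op 2: read(P0, v0) -> 11. No state change.
Op 3: write(P1, v0, 117). refcount(pp0)=2>1 -> COPY to pp3. 4 ppages; refcounts: pp0:1 pp1:2 pp2:2 pp3:1
Op 4: read(P1, v1) -> 42. No state change.
Op 5: write(P0, v0, 106). refcount(pp0)=1 -> write in place. 4 ppages; refcounts: pp0:1 pp1:2 pp2:2 pp3:1
Op 6: read(P0, v0) -> 106. No state change.
Op 7: fork(P0) -> P2. 4 ppages; refcounts: pp0:2 pp1:3 pp2:3 pp3:1
Op 8: read(P1, v2) -> 19. No state change.
P0: v0 -> pp0 = 106
P1: v0 -> pp3 = 117
P2: v0 -> pp0 = 106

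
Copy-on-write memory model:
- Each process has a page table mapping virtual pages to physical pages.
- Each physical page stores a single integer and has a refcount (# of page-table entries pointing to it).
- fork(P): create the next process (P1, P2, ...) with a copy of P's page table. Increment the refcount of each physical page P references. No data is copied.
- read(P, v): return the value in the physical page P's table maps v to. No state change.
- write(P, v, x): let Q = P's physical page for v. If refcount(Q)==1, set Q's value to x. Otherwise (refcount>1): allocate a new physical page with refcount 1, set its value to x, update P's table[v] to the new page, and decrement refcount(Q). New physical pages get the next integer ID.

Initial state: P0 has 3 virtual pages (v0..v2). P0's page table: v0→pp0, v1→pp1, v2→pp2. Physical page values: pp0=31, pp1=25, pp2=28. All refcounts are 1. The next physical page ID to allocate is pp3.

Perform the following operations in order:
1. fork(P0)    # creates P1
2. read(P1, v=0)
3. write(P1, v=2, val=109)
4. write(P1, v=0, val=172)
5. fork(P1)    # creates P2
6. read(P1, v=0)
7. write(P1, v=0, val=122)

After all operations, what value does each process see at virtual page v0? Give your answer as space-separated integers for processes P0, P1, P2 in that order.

Op 1: fork(P0) -> P1. 3 ppages; refcounts: pp0:2 pp1:2 pp2:2
Op 2: read(P1, v0) -> 31. No state change.
Op 3: write(P1, v2, 109). refcount(pp2)=2>1 -> COPY to pp3. 4 ppages; refcounts: pp0:2 pp1:2 pp2:1 pp3:1
Op 4: write(P1, v0, 172). refcount(pp0)=2>1 -> COPY to pp4. 5 ppages; refcounts: pp0:1 pp1:2 pp2:1 pp3:1 pp4:1
Op 5: fork(P1) -> P2. 5 ppages; refcounts: pp0:1 pp1:3 pp2:1 pp3:2 pp4:2
Op 6: read(P1, v0) -> 172. No state change.
Op 7: write(P1, v0, 122). refcount(pp4)=2>1 -> COPY to pp5. 6 ppages; refcounts: pp0:1 pp1:3 pp2:1 pp3:2 pp4:1 pp5:1
P0: v0 -> pp0 = 31
P1: v0 -> pp5 = 122
P2: v0 -> pp4 = 172

Answer: 31 122 172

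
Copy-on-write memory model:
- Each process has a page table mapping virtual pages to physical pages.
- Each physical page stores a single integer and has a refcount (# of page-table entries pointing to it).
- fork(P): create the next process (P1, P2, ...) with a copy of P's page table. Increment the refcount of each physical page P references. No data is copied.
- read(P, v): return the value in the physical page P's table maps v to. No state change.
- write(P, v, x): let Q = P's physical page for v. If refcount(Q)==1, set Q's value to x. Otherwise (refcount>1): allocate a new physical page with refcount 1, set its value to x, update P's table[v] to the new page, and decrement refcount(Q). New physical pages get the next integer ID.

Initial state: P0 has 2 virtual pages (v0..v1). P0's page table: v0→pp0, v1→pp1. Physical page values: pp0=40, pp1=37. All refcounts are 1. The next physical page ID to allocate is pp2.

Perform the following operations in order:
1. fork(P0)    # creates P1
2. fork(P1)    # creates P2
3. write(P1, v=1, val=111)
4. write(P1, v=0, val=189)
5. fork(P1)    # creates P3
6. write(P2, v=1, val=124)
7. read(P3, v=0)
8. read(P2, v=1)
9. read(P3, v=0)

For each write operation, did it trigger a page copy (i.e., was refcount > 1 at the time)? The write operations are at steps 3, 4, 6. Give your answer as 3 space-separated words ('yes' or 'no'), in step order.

Op 1: fork(P0) -> P1. 2 ppages; refcounts: pp0:2 pp1:2
Op 2: fork(P1) -> P2. 2 ppages; refcounts: pp0:3 pp1:3
Op 3: write(P1, v1, 111). refcount(pp1)=3>1 -> COPY to pp2. 3 ppages; refcounts: pp0:3 pp1:2 pp2:1
Op 4: write(P1, v0, 189). refcount(pp0)=3>1 -> COPY to pp3. 4 ppages; refcounts: pp0:2 pp1:2 pp2:1 pp3:1
Op 5: fork(P1) -> P3. 4 ppages; refcounts: pp0:2 pp1:2 pp2:2 pp3:2
Op 6: write(P2, v1, 124). refcount(pp1)=2>1 -> COPY to pp4. 5 ppages; refcounts: pp0:2 pp1:1 pp2:2 pp3:2 pp4:1
Op 7: read(P3, v0) -> 189. No state change.
Op 8: read(P2, v1) -> 124. No state change.
Op 9: read(P3, v0) -> 189. No state change.

yes yes yes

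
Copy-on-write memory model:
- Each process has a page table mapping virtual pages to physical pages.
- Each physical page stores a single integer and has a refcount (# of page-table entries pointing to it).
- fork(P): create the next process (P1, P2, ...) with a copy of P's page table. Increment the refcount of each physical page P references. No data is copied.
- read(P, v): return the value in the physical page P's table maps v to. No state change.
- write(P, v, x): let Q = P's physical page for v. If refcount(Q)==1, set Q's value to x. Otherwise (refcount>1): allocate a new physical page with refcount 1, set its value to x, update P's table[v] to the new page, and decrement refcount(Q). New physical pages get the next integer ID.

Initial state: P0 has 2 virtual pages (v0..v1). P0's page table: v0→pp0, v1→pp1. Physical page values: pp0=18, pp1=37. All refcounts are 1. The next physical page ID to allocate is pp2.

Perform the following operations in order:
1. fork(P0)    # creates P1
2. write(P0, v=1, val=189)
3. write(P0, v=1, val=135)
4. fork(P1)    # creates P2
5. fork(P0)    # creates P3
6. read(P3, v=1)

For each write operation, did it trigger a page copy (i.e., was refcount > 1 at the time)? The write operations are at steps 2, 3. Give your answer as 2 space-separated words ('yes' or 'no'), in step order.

Op 1: fork(P0) -> P1. 2 ppages; refcounts: pp0:2 pp1:2
Op 2: write(P0, v1, 189). refcount(pp1)=2>1 -> COPY to pp2. 3 ppages; refcounts: pp0:2 pp1:1 pp2:1
Op 3: write(P0, v1, 135). refcount(pp2)=1 -> write in place. 3 ppages; refcounts: pp0:2 pp1:1 pp2:1
Op 4: fork(P1) -> P2. 3 ppages; refcounts: pp0:3 pp1:2 pp2:1
Op 5: fork(P0) -> P3. 3 ppages; refcounts: pp0:4 pp1:2 pp2:2
Op 6: read(P3, v1) -> 135. No state change.

yes no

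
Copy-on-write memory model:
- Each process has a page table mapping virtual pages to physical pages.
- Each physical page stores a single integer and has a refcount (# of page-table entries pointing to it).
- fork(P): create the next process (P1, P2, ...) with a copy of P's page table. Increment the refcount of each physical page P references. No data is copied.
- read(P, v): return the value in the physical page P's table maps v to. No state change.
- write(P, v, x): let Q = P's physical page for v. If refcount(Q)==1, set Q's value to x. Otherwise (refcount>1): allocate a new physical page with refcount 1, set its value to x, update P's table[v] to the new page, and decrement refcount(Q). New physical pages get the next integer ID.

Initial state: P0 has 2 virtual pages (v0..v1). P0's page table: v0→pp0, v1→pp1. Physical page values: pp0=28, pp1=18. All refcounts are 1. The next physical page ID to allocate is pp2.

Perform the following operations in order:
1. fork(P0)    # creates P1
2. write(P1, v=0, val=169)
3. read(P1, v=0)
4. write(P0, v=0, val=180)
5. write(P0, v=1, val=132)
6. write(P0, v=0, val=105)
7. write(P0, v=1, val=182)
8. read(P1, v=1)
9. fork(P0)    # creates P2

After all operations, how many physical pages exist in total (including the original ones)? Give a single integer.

Op 1: fork(P0) -> P1. 2 ppages; refcounts: pp0:2 pp1:2
Op 2: write(P1, v0, 169). refcount(pp0)=2>1 -> COPY to pp2. 3 ppages; refcounts: pp0:1 pp1:2 pp2:1
Op 3: read(P1, v0) -> 169. No state change.
Op 4: write(P0, v0, 180). refcount(pp0)=1 -> write in place. 3 ppages; refcounts: pp0:1 pp1:2 pp2:1
Op 5: write(P0, v1, 132). refcount(pp1)=2>1 -> COPY to pp3. 4 ppages; refcounts: pp0:1 pp1:1 pp2:1 pp3:1
Op 6: write(P0, v0, 105). refcount(pp0)=1 -> write in place. 4 ppages; refcounts: pp0:1 pp1:1 pp2:1 pp3:1
Op 7: write(P0, v1, 182). refcount(pp3)=1 -> write in place. 4 ppages; refcounts: pp0:1 pp1:1 pp2:1 pp3:1
Op 8: read(P1, v1) -> 18. No state change.
Op 9: fork(P0) -> P2. 4 ppages; refcounts: pp0:2 pp1:1 pp2:1 pp3:2

Answer: 4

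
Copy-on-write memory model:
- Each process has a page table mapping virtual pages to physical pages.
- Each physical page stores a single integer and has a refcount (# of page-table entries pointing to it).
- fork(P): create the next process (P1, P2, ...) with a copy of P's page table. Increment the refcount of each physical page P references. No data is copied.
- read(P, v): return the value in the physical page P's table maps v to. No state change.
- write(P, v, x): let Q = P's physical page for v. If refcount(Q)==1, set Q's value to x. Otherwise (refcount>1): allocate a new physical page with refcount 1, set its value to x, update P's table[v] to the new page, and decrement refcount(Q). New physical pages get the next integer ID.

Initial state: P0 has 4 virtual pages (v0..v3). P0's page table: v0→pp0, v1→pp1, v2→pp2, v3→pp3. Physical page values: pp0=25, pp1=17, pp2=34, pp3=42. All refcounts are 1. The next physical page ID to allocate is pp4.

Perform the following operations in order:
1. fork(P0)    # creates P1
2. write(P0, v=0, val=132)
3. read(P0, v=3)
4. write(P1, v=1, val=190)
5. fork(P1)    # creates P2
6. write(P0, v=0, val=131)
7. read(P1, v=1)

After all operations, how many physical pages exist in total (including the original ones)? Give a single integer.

Op 1: fork(P0) -> P1. 4 ppages; refcounts: pp0:2 pp1:2 pp2:2 pp3:2
Op 2: write(P0, v0, 132). refcount(pp0)=2>1 -> COPY to pp4. 5 ppages; refcounts: pp0:1 pp1:2 pp2:2 pp3:2 pp4:1
Op 3: read(P0, v3) -> 42. No state change.
Op 4: write(P1, v1, 190). refcount(pp1)=2>1 -> COPY to pp5. 6 ppages; refcounts: pp0:1 pp1:1 pp2:2 pp3:2 pp4:1 pp5:1
Op 5: fork(P1) -> P2. 6 ppages; refcounts: pp0:2 pp1:1 pp2:3 pp3:3 pp4:1 pp5:2
Op 6: write(P0, v0, 131). refcount(pp4)=1 -> write in place. 6 ppages; refcounts: pp0:2 pp1:1 pp2:3 pp3:3 pp4:1 pp5:2
Op 7: read(P1, v1) -> 190. No state change.

Answer: 6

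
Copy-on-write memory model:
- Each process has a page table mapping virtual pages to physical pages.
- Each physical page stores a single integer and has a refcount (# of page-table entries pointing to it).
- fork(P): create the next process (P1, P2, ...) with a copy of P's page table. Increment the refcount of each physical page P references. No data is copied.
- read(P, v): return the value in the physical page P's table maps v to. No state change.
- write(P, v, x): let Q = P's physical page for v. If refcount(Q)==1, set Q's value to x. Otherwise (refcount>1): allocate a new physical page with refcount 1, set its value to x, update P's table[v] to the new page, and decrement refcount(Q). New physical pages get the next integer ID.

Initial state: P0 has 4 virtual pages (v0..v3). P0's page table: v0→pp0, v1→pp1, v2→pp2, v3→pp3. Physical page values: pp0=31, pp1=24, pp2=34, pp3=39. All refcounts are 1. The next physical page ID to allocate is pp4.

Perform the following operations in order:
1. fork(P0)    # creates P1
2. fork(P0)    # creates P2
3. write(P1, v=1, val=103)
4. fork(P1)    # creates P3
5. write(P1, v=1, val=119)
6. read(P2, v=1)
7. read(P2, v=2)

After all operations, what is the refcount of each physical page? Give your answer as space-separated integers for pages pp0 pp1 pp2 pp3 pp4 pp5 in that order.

Answer: 4 2 4 4 1 1

Derivation:
Op 1: fork(P0) -> P1. 4 ppages; refcounts: pp0:2 pp1:2 pp2:2 pp3:2
Op 2: fork(P0) -> P2. 4 ppages; refcounts: pp0:3 pp1:3 pp2:3 pp3:3
Op 3: write(P1, v1, 103). refcount(pp1)=3>1 -> COPY to pp4. 5 ppages; refcounts: pp0:3 pp1:2 pp2:3 pp3:3 pp4:1
Op 4: fork(P1) -> P3. 5 ppages; refcounts: pp0:4 pp1:2 pp2:4 pp3:4 pp4:2
Op 5: write(P1, v1, 119). refcount(pp4)=2>1 -> COPY to pp5. 6 ppages; refcounts: pp0:4 pp1:2 pp2:4 pp3:4 pp4:1 pp5:1
Op 6: read(P2, v1) -> 24. No state change.
Op 7: read(P2, v2) -> 34. No state change.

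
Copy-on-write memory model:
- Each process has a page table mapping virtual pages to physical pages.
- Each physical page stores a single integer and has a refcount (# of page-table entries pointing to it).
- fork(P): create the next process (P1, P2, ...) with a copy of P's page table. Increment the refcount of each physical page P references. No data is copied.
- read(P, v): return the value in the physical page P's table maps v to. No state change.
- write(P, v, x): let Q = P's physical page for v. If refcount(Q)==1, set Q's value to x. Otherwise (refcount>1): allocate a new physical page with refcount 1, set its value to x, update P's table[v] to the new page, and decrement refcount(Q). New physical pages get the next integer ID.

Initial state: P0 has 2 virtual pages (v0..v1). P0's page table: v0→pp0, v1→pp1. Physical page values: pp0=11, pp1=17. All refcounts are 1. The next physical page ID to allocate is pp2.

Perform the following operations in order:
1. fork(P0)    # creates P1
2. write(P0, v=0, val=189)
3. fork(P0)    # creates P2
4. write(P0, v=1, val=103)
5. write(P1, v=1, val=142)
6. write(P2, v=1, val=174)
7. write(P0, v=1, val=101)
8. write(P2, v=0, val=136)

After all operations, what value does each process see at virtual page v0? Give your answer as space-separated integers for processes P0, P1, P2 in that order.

Answer: 189 11 136

Derivation:
Op 1: fork(P0) -> P1. 2 ppages; refcounts: pp0:2 pp1:2
Op 2: write(P0, v0, 189). refcount(pp0)=2>1 -> COPY to pp2. 3 ppages; refcounts: pp0:1 pp1:2 pp2:1
Op 3: fork(P0) -> P2. 3 ppages; refcounts: pp0:1 pp1:3 pp2:2
Op 4: write(P0, v1, 103). refcount(pp1)=3>1 -> COPY to pp3. 4 ppages; refcounts: pp0:1 pp1:2 pp2:2 pp3:1
Op 5: write(P1, v1, 142). refcount(pp1)=2>1 -> COPY to pp4. 5 ppages; refcounts: pp0:1 pp1:1 pp2:2 pp3:1 pp4:1
Op 6: write(P2, v1, 174). refcount(pp1)=1 -> write in place. 5 ppages; refcounts: pp0:1 pp1:1 pp2:2 pp3:1 pp4:1
Op 7: write(P0, v1, 101). refcount(pp3)=1 -> write in place. 5 ppages; refcounts: pp0:1 pp1:1 pp2:2 pp3:1 pp4:1
Op 8: write(P2, v0, 136). refcount(pp2)=2>1 -> COPY to pp5. 6 ppages; refcounts: pp0:1 pp1:1 pp2:1 pp3:1 pp4:1 pp5:1
P0: v0 -> pp2 = 189
P1: v0 -> pp0 = 11
P2: v0 -> pp5 = 136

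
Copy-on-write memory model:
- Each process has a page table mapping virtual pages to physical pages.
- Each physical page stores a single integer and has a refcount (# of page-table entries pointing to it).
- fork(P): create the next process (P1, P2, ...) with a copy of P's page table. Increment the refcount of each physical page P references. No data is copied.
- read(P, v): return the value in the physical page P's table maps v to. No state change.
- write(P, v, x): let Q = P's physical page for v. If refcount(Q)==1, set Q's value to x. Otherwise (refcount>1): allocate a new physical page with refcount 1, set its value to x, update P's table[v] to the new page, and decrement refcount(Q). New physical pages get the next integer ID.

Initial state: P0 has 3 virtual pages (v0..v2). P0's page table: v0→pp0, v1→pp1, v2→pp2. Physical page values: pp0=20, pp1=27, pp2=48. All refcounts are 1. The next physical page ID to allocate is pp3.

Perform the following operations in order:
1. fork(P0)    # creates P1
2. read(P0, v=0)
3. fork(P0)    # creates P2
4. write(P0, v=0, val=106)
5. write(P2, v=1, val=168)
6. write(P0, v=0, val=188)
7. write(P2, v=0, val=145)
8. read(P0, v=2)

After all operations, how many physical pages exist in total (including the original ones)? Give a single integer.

Op 1: fork(P0) -> P1. 3 ppages; refcounts: pp0:2 pp1:2 pp2:2
Op 2: read(P0, v0) -> 20. No state change.
Op 3: fork(P0) -> P2. 3 ppages; refcounts: pp0:3 pp1:3 pp2:3
Op 4: write(P0, v0, 106). refcount(pp0)=3>1 -> COPY to pp3. 4 ppages; refcounts: pp0:2 pp1:3 pp2:3 pp3:1
Op 5: write(P2, v1, 168). refcount(pp1)=3>1 -> COPY to pp4. 5 ppages; refcounts: pp0:2 pp1:2 pp2:3 pp3:1 pp4:1
Op 6: write(P0, v0, 188). refcount(pp3)=1 -> write in place. 5 ppages; refcounts: pp0:2 pp1:2 pp2:3 pp3:1 pp4:1
Op 7: write(P2, v0, 145). refcount(pp0)=2>1 -> COPY to pp5. 6 ppages; refcounts: pp0:1 pp1:2 pp2:3 pp3:1 pp4:1 pp5:1
Op 8: read(P0, v2) -> 48. No state change.

Answer: 6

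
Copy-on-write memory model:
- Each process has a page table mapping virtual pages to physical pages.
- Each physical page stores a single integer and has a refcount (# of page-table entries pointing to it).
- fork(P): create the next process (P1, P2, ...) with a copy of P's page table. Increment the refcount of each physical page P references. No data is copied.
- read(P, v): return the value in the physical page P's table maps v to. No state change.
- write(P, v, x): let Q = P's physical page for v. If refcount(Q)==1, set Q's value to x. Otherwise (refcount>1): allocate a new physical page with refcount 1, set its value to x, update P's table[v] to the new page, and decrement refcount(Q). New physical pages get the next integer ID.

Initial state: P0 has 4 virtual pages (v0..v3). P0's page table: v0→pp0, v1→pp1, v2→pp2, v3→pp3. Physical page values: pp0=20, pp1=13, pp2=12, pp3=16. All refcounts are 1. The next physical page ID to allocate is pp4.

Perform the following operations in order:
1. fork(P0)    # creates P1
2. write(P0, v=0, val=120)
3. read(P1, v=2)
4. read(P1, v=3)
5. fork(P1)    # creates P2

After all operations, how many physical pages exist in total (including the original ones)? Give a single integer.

Answer: 5

Derivation:
Op 1: fork(P0) -> P1. 4 ppages; refcounts: pp0:2 pp1:2 pp2:2 pp3:2
Op 2: write(P0, v0, 120). refcount(pp0)=2>1 -> COPY to pp4. 5 ppages; refcounts: pp0:1 pp1:2 pp2:2 pp3:2 pp4:1
Op 3: read(P1, v2) -> 12. No state change.
Op 4: read(P1, v3) -> 16. No state change.
Op 5: fork(P1) -> P2. 5 ppages; refcounts: pp0:2 pp1:3 pp2:3 pp3:3 pp4:1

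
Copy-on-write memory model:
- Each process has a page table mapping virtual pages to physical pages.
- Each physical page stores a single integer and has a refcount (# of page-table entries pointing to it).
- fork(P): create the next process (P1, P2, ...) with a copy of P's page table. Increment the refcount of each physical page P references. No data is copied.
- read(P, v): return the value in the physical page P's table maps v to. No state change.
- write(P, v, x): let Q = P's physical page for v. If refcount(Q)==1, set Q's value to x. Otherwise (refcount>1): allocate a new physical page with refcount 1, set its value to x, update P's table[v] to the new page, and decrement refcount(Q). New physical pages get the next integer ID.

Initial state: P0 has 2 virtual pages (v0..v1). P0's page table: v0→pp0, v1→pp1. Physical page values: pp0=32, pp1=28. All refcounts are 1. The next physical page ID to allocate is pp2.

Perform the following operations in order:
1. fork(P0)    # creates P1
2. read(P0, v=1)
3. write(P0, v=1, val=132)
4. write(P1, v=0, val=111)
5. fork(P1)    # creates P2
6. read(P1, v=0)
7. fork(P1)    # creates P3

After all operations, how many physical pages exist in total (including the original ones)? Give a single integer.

Op 1: fork(P0) -> P1. 2 ppages; refcounts: pp0:2 pp1:2
Op 2: read(P0, v1) -> 28. No state change.
Op 3: write(P0, v1, 132). refcount(pp1)=2>1 -> COPY to pp2. 3 ppages; refcounts: pp0:2 pp1:1 pp2:1
Op 4: write(P1, v0, 111). refcount(pp0)=2>1 -> COPY to pp3. 4 ppages; refcounts: pp0:1 pp1:1 pp2:1 pp3:1
Op 5: fork(P1) -> P2. 4 ppages; refcounts: pp0:1 pp1:2 pp2:1 pp3:2
Op 6: read(P1, v0) -> 111. No state change.
Op 7: fork(P1) -> P3. 4 ppages; refcounts: pp0:1 pp1:3 pp2:1 pp3:3

Answer: 4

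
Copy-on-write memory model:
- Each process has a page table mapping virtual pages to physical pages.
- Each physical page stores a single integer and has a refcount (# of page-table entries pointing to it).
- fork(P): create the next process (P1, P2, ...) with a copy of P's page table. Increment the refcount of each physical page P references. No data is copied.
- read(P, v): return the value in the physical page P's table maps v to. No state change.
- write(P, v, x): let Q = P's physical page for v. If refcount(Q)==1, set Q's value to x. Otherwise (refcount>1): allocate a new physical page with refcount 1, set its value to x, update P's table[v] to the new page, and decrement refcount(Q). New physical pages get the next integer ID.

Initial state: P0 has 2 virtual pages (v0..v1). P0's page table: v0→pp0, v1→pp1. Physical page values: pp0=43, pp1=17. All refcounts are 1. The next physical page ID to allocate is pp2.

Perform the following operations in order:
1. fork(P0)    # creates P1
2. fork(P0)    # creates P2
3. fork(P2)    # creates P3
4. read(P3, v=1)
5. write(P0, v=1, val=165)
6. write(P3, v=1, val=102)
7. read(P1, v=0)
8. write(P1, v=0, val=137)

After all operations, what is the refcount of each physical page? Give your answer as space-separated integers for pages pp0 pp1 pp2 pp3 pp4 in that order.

Answer: 3 2 1 1 1

Derivation:
Op 1: fork(P0) -> P1. 2 ppages; refcounts: pp0:2 pp1:2
Op 2: fork(P0) -> P2. 2 ppages; refcounts: pp0:3 pp1:3
Op 3: fork(P2) -> P3. 2 ppages; refcounts: pp0:4 pp1:4
Op 4: read(P3, v1) -> 17. No state change.
Op 5: write(P0, v1, 165). refcount(pp1)=4>1 -> COPY to pp2. 3 ppages; refcounts: pp0:4 pp1:3 pp2:1
Op 6: write(P3, v1, 102). refcount(pp1)=3>1 -> COPY to pp3. 4 ppages; refcounts: pp0:4 pp1:2 pp2:1 pp3:1
Op 7: read(P1, v0) -> 43. No state change.
Op 8: write(P1, v0, 137). refcount(pp0)=4>1 -> COPY to pp4. 5 ppages; refcounts: pp0:3 pp1:2 pp2:1 pp3:1 pp4:1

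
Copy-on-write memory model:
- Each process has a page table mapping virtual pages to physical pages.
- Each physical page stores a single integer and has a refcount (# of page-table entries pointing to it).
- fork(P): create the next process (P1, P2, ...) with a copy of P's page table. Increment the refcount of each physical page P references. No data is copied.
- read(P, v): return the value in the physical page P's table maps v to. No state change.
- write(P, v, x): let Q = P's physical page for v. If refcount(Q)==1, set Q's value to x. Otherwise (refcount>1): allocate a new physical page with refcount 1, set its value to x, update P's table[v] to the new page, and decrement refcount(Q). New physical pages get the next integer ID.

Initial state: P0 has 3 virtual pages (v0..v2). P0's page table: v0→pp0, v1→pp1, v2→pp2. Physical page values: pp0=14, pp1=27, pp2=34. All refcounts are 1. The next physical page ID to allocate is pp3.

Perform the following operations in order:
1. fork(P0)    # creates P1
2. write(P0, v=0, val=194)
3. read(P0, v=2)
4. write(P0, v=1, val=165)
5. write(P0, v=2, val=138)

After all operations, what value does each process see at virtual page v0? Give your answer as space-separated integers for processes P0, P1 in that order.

Op 1: fork(P0) -> P1. 3 ppages; refcounts: pp0:2 pp1:2 pp2:2
Op 2: write(P0, v0, 194). refcount(pp0)=2>1 -> COPY to pp3. 4 ppages; refcounts: pp0:1 pp1:2 pp2:2 pp3:1
Op 3: read(P0, v2) -> 34. No state change.
Op 4: write(P0, v1, 165). refcount(pp1)=2>1 -> COPY to pp4. 5 ppages; refcounts: pp0:1 pp1:1 pp2:2 pp3:1 pp4:1
Op 5: write(P0, v2, 138). refcount(pp2)=2>1 -> COPY to pp5. 6 ppages; refcounts: pp0:1 pp1:1 pp2:1 pp3:1 pp4:1 pp5:1
P0: v0 -> pp3 = 194
P1: v0 -> pp0 = 14

Answer: 194 14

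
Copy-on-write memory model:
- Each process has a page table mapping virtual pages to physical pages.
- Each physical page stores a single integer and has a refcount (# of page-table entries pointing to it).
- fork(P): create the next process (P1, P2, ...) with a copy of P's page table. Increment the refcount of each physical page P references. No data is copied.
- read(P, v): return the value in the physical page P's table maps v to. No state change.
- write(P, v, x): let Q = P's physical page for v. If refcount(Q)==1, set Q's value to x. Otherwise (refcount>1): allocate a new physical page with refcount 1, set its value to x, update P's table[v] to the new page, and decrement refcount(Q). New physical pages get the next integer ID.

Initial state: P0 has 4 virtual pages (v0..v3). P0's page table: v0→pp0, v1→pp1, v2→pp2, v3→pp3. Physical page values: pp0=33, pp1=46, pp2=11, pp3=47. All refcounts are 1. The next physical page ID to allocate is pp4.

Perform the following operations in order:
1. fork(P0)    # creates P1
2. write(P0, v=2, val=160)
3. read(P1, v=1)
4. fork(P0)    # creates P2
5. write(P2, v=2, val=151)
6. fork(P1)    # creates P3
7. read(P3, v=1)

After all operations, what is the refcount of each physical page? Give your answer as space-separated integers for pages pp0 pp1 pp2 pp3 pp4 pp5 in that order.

Answer: 4 4 2 4 1 1

Derivation:
Op 1: fork(P0) -> P1. 4 ppages; refcounts: pp0:2 pp1:2 pp2:2 pp3:2
Op 2: write(P0, v2, 160). refcount(pp2)=2>1 -> COPY to pp4. 5 ppages; refcounts: pp0:2 pp1:2 pp2:1 pp3:2 pp4:1
Op 3: read(P1, v1) -> 46. No state change.
Op 4: fork(P0) -> P2. 5 ppages; refcounts: pp0:3 pp1:3 pp2:1 pp3:3 pp4:2
Op 5: write(P2, v2, 151). refcount(pp4)=2>1 -> COPY to pp5. 6 ppages; refcounts: pp0:3 pp1:3 pp2:1 pp3:3 pp4:1 pp5:1
Op 6: fork(P1) -> P3. 6 ppages; refcounts: pp0:4 pp1:4 pp2:2 pp3:4 pp4:1 pp5:1
Op 7: read(P3, v1) -> 46. No state change.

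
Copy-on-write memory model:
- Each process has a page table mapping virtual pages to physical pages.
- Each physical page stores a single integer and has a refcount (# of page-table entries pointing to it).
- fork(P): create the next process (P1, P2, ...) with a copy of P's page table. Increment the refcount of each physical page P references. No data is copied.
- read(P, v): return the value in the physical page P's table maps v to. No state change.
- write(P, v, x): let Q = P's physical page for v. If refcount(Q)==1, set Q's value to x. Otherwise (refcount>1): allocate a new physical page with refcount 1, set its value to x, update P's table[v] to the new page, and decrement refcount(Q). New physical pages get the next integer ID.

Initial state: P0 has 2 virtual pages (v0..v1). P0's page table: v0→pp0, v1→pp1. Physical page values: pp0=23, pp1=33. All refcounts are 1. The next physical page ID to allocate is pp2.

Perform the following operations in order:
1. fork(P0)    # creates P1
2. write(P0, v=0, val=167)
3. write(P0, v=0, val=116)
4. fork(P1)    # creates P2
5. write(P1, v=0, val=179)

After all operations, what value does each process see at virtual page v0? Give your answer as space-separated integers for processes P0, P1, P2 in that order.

Answer: 116 179 23

Derivation:
Op 1: fork(P0) -> P1. 2 ppages; refcounts: pp0:2 pp1:2
Op 2: write(P0, v0, 167). refcount(pp0)=2>1 -> COPY to pp2. 3 ppages; refcounts: pp0:1 pp1:2 pp2:1
Op 3: write(P0, v0, 116). refcount(pp2)=1 -> write in place. 3 ppages; refcounts: pp0:1 pp1:2 pp2:1
Op 4: fork(P1) -> P2. 3 ppages; refcounts: pp0:2 pp1:3 pp2:1
Op 5: write(P1, v0, 179). refcount(pp0)=2>1 -> COPY to pp3. 4 ppages; refcounts: pp0:1 pp1:3 pp2:1 pp3:1
P0: v0 -> pp2 = 116
P1: v0 -> pp3 = 179
P2: v0 -> pp0 = 23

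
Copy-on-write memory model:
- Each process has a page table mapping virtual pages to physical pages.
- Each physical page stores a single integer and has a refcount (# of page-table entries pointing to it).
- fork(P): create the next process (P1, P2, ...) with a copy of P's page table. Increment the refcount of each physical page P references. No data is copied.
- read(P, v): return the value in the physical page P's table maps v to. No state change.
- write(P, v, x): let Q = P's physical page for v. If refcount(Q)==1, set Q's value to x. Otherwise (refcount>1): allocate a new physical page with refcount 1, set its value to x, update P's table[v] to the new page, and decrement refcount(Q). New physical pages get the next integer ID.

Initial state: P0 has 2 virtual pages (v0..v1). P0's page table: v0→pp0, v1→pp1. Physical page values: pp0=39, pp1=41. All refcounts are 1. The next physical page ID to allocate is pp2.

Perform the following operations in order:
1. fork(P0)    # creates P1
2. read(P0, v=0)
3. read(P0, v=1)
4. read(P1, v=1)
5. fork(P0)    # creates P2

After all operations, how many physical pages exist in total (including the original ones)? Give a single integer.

Answer: 2

Derivation:
Op 1: fork(P0) -> P1. 2 ppages; refcounts: pp0:2 pp1:2
Op 2: read(P0, v0) -> 39. No state change.
Op 3: read(P0, v1) -> 41. No state change.
Op 4: read(P1, v1) -> 41. No state change.
Op 5: fork(P0) -> P2. 2 ppages; refcounts: pp0:3 pp1:3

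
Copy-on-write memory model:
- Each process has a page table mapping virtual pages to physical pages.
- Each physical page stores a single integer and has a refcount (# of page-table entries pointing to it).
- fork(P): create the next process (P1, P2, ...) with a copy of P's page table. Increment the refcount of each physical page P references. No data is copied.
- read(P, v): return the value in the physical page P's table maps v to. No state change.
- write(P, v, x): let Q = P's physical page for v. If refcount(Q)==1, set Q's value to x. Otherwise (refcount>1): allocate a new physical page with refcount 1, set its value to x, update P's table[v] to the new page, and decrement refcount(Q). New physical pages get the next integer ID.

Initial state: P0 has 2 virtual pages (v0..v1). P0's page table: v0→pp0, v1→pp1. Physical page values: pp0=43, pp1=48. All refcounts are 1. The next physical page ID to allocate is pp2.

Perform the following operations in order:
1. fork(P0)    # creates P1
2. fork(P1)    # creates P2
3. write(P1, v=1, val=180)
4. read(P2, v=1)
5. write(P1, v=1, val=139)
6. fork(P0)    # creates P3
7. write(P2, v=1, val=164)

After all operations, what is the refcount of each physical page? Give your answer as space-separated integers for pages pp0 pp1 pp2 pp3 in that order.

Op 1: fork(P0) -> P1. 2 ppages; refcounts: pp0:2 pp1:2
Op 2: fork(P1) -> P2. 2 ppages; refcounts: pp0:3 pp1:3
Op 3: write(P1, v1, 180). refcount(pp1)=3>1 -> COPY to pp2. 3 ppages; refcounts: pp0:3 pp1:2 pp2:1
Op 4: read(P2, v1) -> 48. No state change.
Op 5: write(P1, v1, 139). refcount(pp2)=1 -> write in place. 3 ppages; refcounts: pp0:3 pp1:2 pp2:1
Op 6: fork(P0) -> P3. 3 ppages; refcounts: pp0:4 pp1:3 pp2:1
Op 7: write(P2, v1, 164). refcount(pp1)=3>1 -> COPY to pp3. 4 ppages; refcounts: pp0:4 pp1:2 pp2:1 pp3:1

Answer: 4 2 1 1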